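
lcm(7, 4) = 28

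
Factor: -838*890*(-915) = 2^2*3^1*5^2*61^1*89^1*419^1 = 682425300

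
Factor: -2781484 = -1*2^2*695371^1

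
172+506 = 678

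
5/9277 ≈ 0.000539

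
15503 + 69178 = 84681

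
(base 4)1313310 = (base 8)16764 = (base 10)7668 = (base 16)1df4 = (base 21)h83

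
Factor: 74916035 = 5^1 * 277^1 * 54091^1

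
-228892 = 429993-658885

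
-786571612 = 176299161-962870773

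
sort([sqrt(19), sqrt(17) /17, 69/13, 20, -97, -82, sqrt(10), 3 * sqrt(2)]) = [-97, -82, sqrt(17) /17, sqrt(10), 3 * sqrt(2), sqrt(19), 69/13, 20]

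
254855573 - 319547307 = -64691734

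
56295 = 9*6255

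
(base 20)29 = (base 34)1f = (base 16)31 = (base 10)49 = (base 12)41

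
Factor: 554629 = 19^1 * 29191^1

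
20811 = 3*6937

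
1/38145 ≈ 0.0000262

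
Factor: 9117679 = 9117679^1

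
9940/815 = 1988/163 ≈ 12.20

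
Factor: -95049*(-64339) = 3^2*11^1*59^1*179^1*5849^1 = 6115357611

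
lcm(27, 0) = 0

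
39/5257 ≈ 0.00742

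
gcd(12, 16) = 4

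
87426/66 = 1324 + 7/11 ≈ 1324.64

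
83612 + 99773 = 183385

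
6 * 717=4302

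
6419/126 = 917/18 ≈ 50.94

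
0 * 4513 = 0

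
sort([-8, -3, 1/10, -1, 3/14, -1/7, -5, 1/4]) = [-8, -5, -3, -1, -1/7, 1/10, 3/14, 1/4]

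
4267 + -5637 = -1370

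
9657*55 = 531135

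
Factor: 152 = 2^3*19^1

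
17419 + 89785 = 107204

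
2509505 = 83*30235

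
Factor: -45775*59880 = -1*2^3*3^1*5^3*499^1*1831^1 = -2741007000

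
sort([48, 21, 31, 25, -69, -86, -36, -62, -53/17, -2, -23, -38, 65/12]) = [-86, -69, -62, -38, -36, -23, -53/17, -2, 65/12, 21, 25, 31, 48]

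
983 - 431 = 552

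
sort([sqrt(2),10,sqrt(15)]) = [sqrt(2),sqrt(15),10]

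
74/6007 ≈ 0.0123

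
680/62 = 10 + 30/31 ≈ 10.97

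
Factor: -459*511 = -1*3^3*7^1*17^1*73^1 = -234549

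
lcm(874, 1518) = 28842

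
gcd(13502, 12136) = 2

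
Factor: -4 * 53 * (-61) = 2^2 * 53^1 * 61^1 = 12932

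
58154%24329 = 9496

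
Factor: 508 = 2^2*127^1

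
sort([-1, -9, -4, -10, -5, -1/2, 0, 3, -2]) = [-10, -9, -5, -4, -2, -1, -1/2, 0, 3]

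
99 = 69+30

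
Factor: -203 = -1 * 7^1 * 29^1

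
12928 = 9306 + 3622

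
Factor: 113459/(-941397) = -1 * 3^(-1) * 23^1 * 311^(-1) * 1009^(-1) * 4933^1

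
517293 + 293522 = 810815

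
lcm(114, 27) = 1026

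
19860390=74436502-54576112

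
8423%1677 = 38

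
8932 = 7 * 1276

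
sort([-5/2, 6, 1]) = [-5/2, 1, 6]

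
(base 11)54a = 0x293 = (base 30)lt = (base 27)ob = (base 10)659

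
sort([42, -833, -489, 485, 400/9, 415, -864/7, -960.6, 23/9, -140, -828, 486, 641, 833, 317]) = [-960.6, -833, -828, -489, -140, -864/7, 23/9, 42, 400/9, 317, 415, 485, 486, 641, 833]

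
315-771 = -456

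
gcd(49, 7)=7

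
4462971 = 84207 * 53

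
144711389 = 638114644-493403255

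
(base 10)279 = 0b100010111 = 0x117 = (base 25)b4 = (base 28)9r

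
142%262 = 142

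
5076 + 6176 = 11252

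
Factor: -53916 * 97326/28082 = -1 * 2^2 * 3^3 * 19^(-1) * 739^(-1) * 4493^1 * 5407^1 = -2623714308/14041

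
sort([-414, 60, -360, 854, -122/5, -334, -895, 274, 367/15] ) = [-895, -414, -360, -334, -122/5, 367/15, 60, 274, 854] 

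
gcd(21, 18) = 3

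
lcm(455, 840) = 10920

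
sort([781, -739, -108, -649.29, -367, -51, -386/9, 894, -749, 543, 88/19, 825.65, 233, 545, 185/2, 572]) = [-749, -739, -649.29, -367, -108, -51, -386/9, 88/19, 185/2, 233, 543, 545, 572, 781, 825.65, 894]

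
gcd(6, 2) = 2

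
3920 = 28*140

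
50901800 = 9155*5560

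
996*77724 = 77413104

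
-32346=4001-36347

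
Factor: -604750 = -1 * 2^1 * 5^3 * 41^1 * 59^1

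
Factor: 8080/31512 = 2^1*3^(-1)*5^1*13^(-1) = 10/39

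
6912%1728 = 0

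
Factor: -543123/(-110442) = 2^(-1)*3^1*7^1*37^1*79^(-1) = 777/158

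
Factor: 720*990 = 2^5*3^4*5^2*11^1 = 712800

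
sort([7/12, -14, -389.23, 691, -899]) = [-899, -389.23, -14, 7/12, 691]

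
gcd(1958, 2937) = 979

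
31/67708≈0.000458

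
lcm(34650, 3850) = 34650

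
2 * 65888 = 131776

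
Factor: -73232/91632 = -1*3^ (-1)*83^ (-1)*199^1 = -199/249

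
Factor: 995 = 5^1 * 199^1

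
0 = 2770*0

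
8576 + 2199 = 10775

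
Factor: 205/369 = 3^(-2) * 5^1 = 5/9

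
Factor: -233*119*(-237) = 3^1*7^1*17^1*79^1*233^1 = 6571299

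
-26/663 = -2/51 ≈ -0.0392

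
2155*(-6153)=-13259715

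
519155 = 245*2119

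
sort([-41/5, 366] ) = [-41/5, 366] 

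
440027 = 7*62861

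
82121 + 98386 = 180507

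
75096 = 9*8344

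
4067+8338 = 12405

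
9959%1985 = 34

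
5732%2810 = 112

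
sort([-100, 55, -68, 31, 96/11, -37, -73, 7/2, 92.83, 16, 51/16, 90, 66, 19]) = [-100, -73, -68, -37, 51/16, 7/2, 96/11, 16, 19, 31, 55, 66, 90, 92.83]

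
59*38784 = 2288256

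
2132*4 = 8528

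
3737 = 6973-3236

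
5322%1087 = 974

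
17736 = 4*4434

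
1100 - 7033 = -5933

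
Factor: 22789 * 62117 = 11^1 * 13^1 * 1753^1 * 5647^1 = 1415584313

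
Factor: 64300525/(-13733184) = -1*2^(-6)*3^(-1)*5^2*23^1*71527^(-1)*111827^1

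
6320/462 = 13 + 157/231 ≈ 13.68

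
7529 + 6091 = 13620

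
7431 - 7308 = 123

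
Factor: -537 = -1*3^1*179^1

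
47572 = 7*6796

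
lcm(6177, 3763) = 327381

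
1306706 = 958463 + 348243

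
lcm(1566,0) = 0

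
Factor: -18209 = -1 * 131^1 * 139^1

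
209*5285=1104565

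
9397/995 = 9 + 442/995 ≈ 9.44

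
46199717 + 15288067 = 61487784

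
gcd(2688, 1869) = 21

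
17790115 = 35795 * 497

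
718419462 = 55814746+662604716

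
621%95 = 51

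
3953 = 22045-18092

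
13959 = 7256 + 6703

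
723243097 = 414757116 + 308485981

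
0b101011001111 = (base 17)99d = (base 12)1727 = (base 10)2767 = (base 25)4ah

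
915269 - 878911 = 36358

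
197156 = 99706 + 97450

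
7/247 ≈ 0.0283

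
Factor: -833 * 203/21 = -1 * 3^(-1) * 7^2 * 17^1 * 29^1 = -24157/3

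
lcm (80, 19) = 1520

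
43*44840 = 1928120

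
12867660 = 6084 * 2115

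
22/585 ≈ 0.0376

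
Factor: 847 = 7^1*11^2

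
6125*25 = 153125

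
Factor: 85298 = 2^1 * 42649^1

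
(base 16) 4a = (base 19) 3h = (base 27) 2k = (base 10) 74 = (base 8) 112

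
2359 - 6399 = -4040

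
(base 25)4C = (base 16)70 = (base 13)88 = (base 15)77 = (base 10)112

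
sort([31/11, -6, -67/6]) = [-67/6, -6, 31/11]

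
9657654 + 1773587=11431241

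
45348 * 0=0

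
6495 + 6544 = 13039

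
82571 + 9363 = 91934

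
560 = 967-407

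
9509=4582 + 4927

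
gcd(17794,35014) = 574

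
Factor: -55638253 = -1*11^1*5058023^1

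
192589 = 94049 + 98540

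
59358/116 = 511 + 41/58 ≈ 511.71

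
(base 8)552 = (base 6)1402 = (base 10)362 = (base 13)21b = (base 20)i2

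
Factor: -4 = -1*2^2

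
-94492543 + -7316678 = -101809221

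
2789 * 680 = 1896520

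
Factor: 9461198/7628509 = 2^1 * 7^(-1) * 79^1 * 127^(-1) * 233^1 * 257^1 * 8581^(-1)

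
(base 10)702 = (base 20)1f2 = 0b1010111110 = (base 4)22332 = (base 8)1276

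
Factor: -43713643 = -1*29^1*613^1*2459^1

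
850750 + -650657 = 200093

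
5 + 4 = 9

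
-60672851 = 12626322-73299173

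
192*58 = 11136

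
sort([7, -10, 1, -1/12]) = [-10, -1/12, 1, 7]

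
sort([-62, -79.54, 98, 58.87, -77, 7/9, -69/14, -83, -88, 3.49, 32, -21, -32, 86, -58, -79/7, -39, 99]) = [-88, -83, -79.54, -77, -62, -58, -39, -32, -21, -79/7, -69/14, 7/9, 3.49, 32, 58.87, 86, 98, 99]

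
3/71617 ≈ 0.0000419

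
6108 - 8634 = -2526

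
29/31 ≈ 0.935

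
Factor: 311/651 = 3^(-1)*7^(-1)*31^(-1)*311^1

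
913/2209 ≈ 0.413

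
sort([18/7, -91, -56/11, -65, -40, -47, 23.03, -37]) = [-91, -65, -47, -40, -37, -56/11, 18/7, 23.03]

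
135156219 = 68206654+66949565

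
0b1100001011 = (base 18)275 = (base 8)1413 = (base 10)779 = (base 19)230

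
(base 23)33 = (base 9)80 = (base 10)72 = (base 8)110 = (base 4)1020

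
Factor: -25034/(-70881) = 2^1*3^(-1)*12517^1*23627^(-1) 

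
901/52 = 17 + 17/52≈17.33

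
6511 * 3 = 19533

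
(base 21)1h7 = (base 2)1100100101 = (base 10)805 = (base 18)28d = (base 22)1ed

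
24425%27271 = 24425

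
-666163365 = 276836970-943000335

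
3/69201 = 1/23067 ≈ 0.0000434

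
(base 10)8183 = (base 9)12202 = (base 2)1111111110111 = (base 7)32600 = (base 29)9l5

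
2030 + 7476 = 9506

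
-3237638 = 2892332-6129970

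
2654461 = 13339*199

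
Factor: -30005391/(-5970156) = 2^(-2) * 13^1 * 17^1 * 23^(-1) * 97^(-1) * 167^1 * 223^(-1) * 271^1 = 10001797/1990052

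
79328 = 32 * 2479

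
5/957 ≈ 0.00522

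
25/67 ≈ 0.373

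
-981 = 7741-8722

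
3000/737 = 4 + 52/737 ≈ 4.07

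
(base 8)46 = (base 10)38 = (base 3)1102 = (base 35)13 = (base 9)42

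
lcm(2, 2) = 2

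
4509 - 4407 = 102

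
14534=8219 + 6315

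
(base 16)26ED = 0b10011011101101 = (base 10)9965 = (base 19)18B9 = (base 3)111200002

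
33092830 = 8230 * 4021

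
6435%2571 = 1293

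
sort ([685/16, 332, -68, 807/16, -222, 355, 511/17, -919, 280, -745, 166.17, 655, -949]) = [-949, -919, -745, -222, -68, 511/17, 685/16, 807/16, 166.17, 280, 332, 355, 655]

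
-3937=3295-7232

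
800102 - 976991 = -176889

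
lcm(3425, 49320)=246600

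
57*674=38418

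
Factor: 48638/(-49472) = -1*2^(-5)*83^1*293^1*773^(-1) = -24319/24736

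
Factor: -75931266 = -1*2^1*3^1*107^1*118273^1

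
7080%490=220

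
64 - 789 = -725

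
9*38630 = 347670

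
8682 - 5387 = 3295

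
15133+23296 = 38429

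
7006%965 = 251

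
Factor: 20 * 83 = 2^2 * 5^1 * 83^1 = 1660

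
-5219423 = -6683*781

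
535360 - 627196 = -91836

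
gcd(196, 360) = 4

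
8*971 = 7768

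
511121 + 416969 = 928090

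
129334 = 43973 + 85361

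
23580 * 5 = 117900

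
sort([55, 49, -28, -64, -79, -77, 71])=[-79, -77, -64, -28, 49, 55, 71]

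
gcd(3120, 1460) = 20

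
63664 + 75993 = 139657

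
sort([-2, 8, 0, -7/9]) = [-2, -7/9, 0, 8]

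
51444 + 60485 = 111929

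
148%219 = 148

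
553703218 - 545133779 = 8569439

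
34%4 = 2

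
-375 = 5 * (-75)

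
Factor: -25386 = -1 * 2^1 * 3^1 * 4231^1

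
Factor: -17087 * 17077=-1 * 7^1 * 2441^1 * 17077^1=-291794699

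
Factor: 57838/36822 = 3^(-1) * 11^2 * 17^(-1) * 19^(-2) * 239^1 = 28919/18411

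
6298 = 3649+2649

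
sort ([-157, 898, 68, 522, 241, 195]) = [-157, 68, 195, 241, 522, 898]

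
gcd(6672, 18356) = 4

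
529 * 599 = 316871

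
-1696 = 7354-9050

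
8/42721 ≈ 0.000187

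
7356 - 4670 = 2686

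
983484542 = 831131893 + 152352649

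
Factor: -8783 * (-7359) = 3^1 * 11^1 * 223^1 * 8783^1 = 64634097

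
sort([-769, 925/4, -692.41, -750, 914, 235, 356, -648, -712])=[-769, -750, -712, -692.41, -648, 925/4, 235, 356, 914]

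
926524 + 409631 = 1336155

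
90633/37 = 2449 + 20/37 ≈ 2449.54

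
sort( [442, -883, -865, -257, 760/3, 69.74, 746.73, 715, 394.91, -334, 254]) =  [-883, -865, -334, -257, 69.74, 760/3, 254, 394.91, 442, 715, 746.73]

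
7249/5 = 1449 + 4/5 = 1449.80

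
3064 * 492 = 1507488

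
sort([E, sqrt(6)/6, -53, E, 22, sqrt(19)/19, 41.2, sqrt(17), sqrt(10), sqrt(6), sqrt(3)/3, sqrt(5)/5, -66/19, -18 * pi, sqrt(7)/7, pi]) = [-18 * pi, -53, -66/19, sqrt(19)/19, sqrt(7)/7, sqrt(6)/6, sqrt(5)/5, sqrt(3)/3, sqrt(6), E, E, pi, sqrt(10), sqrt(17), 22, 41.2]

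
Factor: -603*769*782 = -1*2^1*3^2*17^1*23^1*67^1*769^1 = -362618874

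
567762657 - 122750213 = 445012444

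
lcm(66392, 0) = 0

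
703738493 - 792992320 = -89253827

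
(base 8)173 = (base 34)3l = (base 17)74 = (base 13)96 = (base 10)123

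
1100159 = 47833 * 23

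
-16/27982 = -8/13991 ≈ -0.000572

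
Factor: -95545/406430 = -1*2^(-1)*197^1*419^(-1) = -197/838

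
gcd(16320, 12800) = 320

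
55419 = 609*91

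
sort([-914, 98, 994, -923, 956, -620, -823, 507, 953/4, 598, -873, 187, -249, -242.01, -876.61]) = [-923, -914, -876.61, -873, -823, -620, -249, -242.01, 98, 187, 953/4, 507, 598, 956, 994]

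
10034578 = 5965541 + 4069037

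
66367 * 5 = 331835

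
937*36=33732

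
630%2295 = 630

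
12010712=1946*6172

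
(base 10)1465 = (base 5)21330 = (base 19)412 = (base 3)2000021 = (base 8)2671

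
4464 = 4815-351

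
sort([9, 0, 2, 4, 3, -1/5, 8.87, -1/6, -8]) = [-8, -1/5, -1/6, 0, 2, 3, 4, 8.87, 9]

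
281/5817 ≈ 0.0483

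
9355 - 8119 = 1236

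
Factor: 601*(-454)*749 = -1*2^1*7^1*107^1*227^1*601^1 = -204367646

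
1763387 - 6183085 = -4419698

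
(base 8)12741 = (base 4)1113201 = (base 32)5f1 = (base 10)5601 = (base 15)19d6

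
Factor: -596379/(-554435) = 3^1*5^(-1)*31^(-1)*73^(-1)*4057^1 = 12171/11315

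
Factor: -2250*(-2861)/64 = 2^(-5)*3^2*5^3*2861^1 = 3218625/32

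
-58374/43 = -1357 - 23/43 ≈ -1357.53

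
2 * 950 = 1900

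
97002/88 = 1102+13/44 ≈ 1102.30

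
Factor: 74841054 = 2^1*3^1*29^1*430121^1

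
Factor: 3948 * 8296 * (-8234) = -1 * 2^6 * 3^1 * 7^1 * 17^1 * 23^1 * 47^1 * 61^1 * 179^1 = -269684974272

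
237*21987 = 5210919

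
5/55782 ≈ 0.0000896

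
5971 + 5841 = 11812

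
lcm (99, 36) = 396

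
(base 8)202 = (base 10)130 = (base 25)55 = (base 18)74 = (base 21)64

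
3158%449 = 15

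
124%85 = 39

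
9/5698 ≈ 0.00158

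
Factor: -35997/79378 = -1*2^(-1)*3^1*13^1*43^(-1) = -39/86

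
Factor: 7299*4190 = 2^1*3^2*5^1*419^1*811^1 = 30582810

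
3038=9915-6877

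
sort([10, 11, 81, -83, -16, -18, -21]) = [-83, -21, -18, -16, 10, 11, 81]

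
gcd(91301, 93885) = 1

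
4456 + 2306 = 6762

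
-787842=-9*87538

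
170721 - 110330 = 60391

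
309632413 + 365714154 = 675346567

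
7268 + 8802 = 16070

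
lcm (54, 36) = 108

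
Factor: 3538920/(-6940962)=-1*2^2*3^(-1)*5^1*11^1*31^(-1)*383^1*1777^(-1)=-84260/165261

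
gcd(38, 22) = 2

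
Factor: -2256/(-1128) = 2^1 = 2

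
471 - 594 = -123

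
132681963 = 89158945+43523018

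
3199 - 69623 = -66424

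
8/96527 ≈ 0.0000829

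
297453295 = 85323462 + 212129833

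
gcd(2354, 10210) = 2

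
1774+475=2249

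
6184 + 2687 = 8871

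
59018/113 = 522 + 32/113 ≈ 522.28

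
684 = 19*36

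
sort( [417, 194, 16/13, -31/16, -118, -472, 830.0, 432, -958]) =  [-958, -472, -118, -31/16, 16/13, 194, 417, 432, 830.0]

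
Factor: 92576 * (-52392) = -1 * 2^8 * 3^1 * 11^1 * 37^1 * 59^1 * 263^1 = -4850241792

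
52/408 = 13/102 ≈ 0.127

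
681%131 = 26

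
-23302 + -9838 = -33140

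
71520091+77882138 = 149402229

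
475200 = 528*900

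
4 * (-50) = -200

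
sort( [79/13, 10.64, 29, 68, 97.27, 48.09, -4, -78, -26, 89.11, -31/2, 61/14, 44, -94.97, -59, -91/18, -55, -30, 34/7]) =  [-94.97, -78, -59, -55, -30, -26, -31/2, -91/18, -4, 61/14, 34/7, 79/13, 10.64, 29, 44, 48.09, 68, 89.11, 97.27]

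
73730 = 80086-6356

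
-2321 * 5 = -11605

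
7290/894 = 1215/149 ≈ 8.15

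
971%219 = 95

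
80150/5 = 16030 = 16030.00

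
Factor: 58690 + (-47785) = 3^1 * 5^1 * 727^1 = 10905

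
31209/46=678 + 21/46 ≈ 678.46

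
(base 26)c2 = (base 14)186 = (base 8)472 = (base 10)314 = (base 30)ae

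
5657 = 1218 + 4439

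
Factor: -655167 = -1 * 3^1 * 218389^1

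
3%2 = 1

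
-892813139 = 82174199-974987338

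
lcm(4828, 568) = 9656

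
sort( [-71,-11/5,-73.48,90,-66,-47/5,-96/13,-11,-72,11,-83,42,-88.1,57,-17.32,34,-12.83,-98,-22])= [-98,-88.1,-83,-73.48,-72,-71,-66,-22,-17.32,-12.83,-11,-47/5,-96/13,-11/5,11,34,42,57,90]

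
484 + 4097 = 4581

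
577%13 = 5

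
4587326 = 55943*82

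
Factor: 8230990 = 2^1 * 5^1 * 19^1 * 43321^1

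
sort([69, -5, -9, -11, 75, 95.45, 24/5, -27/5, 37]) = [-11, -9, -27/5, -5, 24/5, 37, 69, 75, 95.45]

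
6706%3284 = 138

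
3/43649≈0.0000687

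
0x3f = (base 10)63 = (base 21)30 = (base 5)223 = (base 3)2100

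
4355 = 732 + 3623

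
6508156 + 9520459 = 16028615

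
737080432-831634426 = -94553994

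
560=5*112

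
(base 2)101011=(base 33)1a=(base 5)133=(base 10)43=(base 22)1l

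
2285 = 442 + 1843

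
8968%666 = 310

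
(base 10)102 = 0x66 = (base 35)2w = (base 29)3f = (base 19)57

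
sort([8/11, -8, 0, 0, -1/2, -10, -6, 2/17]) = [-10, -8, -6, -1/2, 0, 0, 2/17, 8/11]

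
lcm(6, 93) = 186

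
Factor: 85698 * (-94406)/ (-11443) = 2^2 * 3^4 * 13^1 * 23^2 * 3631^1 * 11443^ (-1) = 8090405388/11443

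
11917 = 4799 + 7118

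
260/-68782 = -130/34391 ≈ -0.00378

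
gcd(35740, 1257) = 1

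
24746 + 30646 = 55392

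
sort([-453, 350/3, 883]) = [-453, 350/3, 883]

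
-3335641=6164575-9500216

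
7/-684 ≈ -0.0102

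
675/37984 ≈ 0.0178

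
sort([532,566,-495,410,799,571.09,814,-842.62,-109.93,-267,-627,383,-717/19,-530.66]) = [-842.62,-627,-530.66,-495,-267,-109.93,-717/19,383,410,532,566,571.09,799,814]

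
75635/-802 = -94-247/802 ≈ -94.31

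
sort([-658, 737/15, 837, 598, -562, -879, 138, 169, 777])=[-879, -658, -562, 737/15, 138, 169, 598, 777, 837]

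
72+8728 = 8800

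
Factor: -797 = -1 * 797^1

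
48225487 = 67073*719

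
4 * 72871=291484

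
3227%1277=673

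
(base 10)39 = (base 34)15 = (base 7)54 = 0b100111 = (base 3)1110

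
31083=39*797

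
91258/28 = 3259 + 3/14 ≈ 3259.21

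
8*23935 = 191480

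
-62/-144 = 31/72 ≈ 0.431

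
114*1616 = 184224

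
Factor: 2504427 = 3^1 * 834809^1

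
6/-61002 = -1/10167 ≈ -0.0000984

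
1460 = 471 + 989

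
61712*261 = 16106832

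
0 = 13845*0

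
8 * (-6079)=-48632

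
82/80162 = 41/40081≈0.00102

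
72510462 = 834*86943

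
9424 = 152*62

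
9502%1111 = 614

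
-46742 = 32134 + -78876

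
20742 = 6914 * 3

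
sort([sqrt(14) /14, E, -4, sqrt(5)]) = [-4, sqrt(14) /14, sqrt(5), E]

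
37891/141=268 + 103/141 ≈ 268.73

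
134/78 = 1 + 28/39 ≈ 1.72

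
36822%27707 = 9115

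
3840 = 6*640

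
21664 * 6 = 129984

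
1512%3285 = 1512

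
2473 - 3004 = -531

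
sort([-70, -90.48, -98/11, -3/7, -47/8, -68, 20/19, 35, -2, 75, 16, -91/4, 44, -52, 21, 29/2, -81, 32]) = [-90.48, -81, -70, -68, -52, -91/4, -98/11, -47/8, -2, -3/7, 20/19, 29/2, 16, 21, 32, 35, 44, 75]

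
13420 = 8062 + 5358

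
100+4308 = 4408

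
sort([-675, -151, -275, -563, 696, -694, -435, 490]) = [-694, -675, -563, -435, -275, -151, 490, 696]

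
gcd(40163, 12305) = 1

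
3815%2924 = 891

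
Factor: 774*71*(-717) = -1*2^1*3^3*43^1*71^1*239^1 = -39402018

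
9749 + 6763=16512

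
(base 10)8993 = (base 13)412a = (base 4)2030201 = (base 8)21441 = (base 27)c92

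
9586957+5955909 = 15542866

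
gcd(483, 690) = 69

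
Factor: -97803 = -1*3^2*10867^1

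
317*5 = 1585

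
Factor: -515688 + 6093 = -1 * 3^1 * 5^1 * 53^1 * 641^1 = -509595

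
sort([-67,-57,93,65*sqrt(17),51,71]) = [-67,-57,51,71,93,65*sqrt(17)]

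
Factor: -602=-1*2^1*7^1*43^1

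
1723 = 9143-7420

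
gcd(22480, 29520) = 80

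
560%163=71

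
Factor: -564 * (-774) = 2^3 * 3^3 * 43^1 * 47^1 = 436536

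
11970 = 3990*3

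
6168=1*6168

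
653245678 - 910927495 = -257681817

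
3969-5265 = -1296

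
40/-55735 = -8/11147 ≈ -0.000718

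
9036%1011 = 948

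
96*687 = 65952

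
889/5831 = 127/833 ≈ 0.152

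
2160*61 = 131760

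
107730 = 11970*9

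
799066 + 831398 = 1630464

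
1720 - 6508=-4788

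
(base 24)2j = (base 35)1w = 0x43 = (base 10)67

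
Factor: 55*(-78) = -1*2^1*3^1*5^1*11^1*13^1 = -4290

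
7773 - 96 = 7677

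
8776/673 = 13 + 27/673 ≈ 13.04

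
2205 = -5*(-441)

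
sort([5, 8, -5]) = [-5, 5, 8]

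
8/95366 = 4/47683 ≈ 0.0000839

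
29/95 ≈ 0.305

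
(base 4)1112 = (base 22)3k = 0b1010110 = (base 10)86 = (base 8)126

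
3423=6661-3238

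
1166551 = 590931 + 575620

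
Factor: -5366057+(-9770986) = -1 * 3^1 * 29^1 * 257^1 * 677^1 = -15137043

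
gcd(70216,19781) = 131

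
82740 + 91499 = 174239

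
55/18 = 3 + 1/18 ≈ 3.06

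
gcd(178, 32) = 2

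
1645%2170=1645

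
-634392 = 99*(-6408)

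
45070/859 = 52 + 402/859 ≈ 52.47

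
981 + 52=1033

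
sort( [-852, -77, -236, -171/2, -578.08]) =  [-852, -578.08, -236, -171/2, -77]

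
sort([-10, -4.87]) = [-10, -4.87]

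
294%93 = 15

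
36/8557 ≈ 0.00421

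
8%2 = 0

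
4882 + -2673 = 2209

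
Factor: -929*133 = -1*7^1*19^1*929^1 = -123557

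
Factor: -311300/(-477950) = 2^1*11^(-1)*79^(-1)*283^1 = 566/869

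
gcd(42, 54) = 6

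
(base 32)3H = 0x71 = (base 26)49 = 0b1110001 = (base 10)113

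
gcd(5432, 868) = 28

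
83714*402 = 33653028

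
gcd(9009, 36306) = 9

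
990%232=62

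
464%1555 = 464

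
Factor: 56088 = 2^3*3^2*19^1*41^1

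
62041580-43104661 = 18936919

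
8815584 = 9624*916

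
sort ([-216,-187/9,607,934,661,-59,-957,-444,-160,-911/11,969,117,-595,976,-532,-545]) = [-957,-595,-545,-532,-444,-216,-160,-911/11,-59,-187/9,117,607,661,934,969,976]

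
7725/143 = 54 + 3/143 ≈ 54.02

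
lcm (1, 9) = 9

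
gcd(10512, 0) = 10512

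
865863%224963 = 190974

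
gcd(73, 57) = 1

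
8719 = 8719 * 1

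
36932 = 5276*7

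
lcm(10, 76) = 380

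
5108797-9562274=-4453477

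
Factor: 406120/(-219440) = -1 * 2^(-1) * 11^1 * 71^1 * 211^(-1) = -781/422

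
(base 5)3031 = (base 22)hh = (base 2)110000111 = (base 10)391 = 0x187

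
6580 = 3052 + 3528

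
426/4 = 213/2 = 106.50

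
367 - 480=-113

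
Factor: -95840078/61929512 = -1 * 2^(-2) * 19^(-1) * 149^1 * 181^(-1) * 2251^(-1) * 321611^1 = -47920039/30964756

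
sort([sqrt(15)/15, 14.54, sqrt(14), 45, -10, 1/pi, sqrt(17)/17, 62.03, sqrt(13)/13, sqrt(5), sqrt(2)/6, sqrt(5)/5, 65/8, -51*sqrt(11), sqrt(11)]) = [-51*sqrt(11), -10, sqrt(2)/6, sqrt(17)/17, sqrt(15)/15, sqrt(13)/13, 1/pi, sqrt(5)/5, sqrt(5), sqrt(11), sqrt(14), 65/8, 14.54, 45, 62.03]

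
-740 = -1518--778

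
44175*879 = 38829825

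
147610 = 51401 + 96209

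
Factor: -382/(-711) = 2^1*3^(-2)*79^(-1)*191^1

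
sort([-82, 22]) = [-82, 22]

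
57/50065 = 3/2635 ≈ 0.00114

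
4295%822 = 185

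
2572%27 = 7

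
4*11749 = 46996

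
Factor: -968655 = -1*3^1*5^1*64577^1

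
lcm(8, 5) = 40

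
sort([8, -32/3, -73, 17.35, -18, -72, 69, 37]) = [-73, -72, -18, -32/3, 8, 17.35, 37, 69]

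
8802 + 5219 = 14021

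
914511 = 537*1703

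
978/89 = 10+88/89 ≈ 10.99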